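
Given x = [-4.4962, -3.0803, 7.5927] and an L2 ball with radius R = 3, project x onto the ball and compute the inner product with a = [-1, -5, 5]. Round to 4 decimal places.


Step 1: Compute ||x|| (intermediates to 6 decimals).
||x|| = sqrt((-4.4962)^2 + (-3.0803)^2 + 7.5927^2) = 9.346291
Step 2: Project.
Since ||x|| > R, scale = R/||x|| = 3/9.346291 = 0.320983, proj(x) = scale * x
proj(x) = [-1.443204, -0.988724, 2.437128]
Step 3: Dot product.
a^T * proj(x) = -1*(-1.443204) - 5*(-0.988724) + 5*2.437128 = 18.5725


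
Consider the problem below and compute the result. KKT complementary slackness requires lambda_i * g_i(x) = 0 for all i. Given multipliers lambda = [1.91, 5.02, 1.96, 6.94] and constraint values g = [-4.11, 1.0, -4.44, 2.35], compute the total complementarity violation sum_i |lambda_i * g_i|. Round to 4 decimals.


KKT complementary slackness check:
lambda_1 * g_1 = 1.91 * -4.11 = -7.8501
lambda_2 * g_2 = 5.02 * 1.0 = 5.02
lambda_3 * g_3 = 1.96 * -4.44 = -8.7024
lambda_4 * g_4 = 6.94 * 2.35 = 16.309
Total violation = 7.8501 + 5.02 + 8.7024 + 16.309 = 37.8815


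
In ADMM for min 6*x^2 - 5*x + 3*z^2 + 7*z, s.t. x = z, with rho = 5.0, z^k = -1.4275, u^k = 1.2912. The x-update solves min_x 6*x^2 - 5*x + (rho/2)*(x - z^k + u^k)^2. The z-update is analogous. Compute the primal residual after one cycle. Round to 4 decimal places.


ADMM iteration with rho = 5.0, z^k = -1.4275, u^k = 1.2912
Step 1: x-update.
Minimize 6*x^2 - 5*x + (5.0/2)*(x + 1.4275 + 1.2912)^2
FOC: (2*6 + 5.0)*x = 5 + 5.0*(-1.4275 - 1.2912)
x^{k+1} = -0.5055
Step 2: z-update.
Minimize 3*z^2 + 7*z + (5.0/2)*(-0.5055 - z + 1.2912)^2
FOC: (2*3 + 5.0)*z = -7 + 5.0*(-0.5055 + 1.2912)
z^{k+1} = -0.2792
Step 3: u-update.
u^{k+1} = 1.2912 - 0.5055 + 0.2792 = 1.0649
Step 4: Primal residual = |-0.5055 + 0.2792| = 0.2263


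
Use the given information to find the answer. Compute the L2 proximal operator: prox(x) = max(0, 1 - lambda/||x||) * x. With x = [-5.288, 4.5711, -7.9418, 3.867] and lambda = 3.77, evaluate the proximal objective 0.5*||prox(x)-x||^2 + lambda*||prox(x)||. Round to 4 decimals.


Step 1: Compute ||x||.
||x|| = 11.2643
Step 2: Compute scaling factor.
scale = max(0, 1 - 3.77/11.2643) = 0.6653
Step 3: prox(x) = [-3.5182, 3.0412, -5.2838, 2.5728]
||prox(x)|| = 7.4943
Step 4: Proximal objective.
0.5*||prox-x||^2 = 7.1065
lambda*||prox|| = 28.2535
Total = 35.3598


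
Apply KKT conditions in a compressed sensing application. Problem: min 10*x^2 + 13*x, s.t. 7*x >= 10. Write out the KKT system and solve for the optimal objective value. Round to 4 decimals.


Step 1: Try lambda = 0 (constraint inactive).
x_unc = -13/(2*10) = -0.65
Check: 7*-0.65 = -4.55 < 10 -- violated!
Step 2: Constraint must be active: 7*x = 10
x* = 10/7 = 1.4286 (rounded; the exact value 10/7 is used below)
lambda = (2*10*(10/7) + 13)/7 = 5.9388
Step 3: Compute optimal value.
f(x*) = 10*(10/7)^2 + 13*(10/7) = 38.9796


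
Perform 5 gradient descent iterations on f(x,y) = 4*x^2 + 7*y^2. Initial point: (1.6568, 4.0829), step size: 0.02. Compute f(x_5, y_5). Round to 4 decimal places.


Gradient descent on f(x,y) = 4*x^2 + 7*y^2.
Starting point: (1.6568, 4.0829), alpha = 0.02
Step 1: grad_x = 2*4*1.6568 = 13.2544, grad_y = 2*7*4.0829 = 57.1606
  x_1 = 1.6568 - 0.02*13.2544 = 1.3917
  y_1 = 4.0829 - 0.02*57.1606 = 2.9397
Step 2: grad_x = 2*4*1.3917 = 11.1337, grad_y = 2*7*2.9397 = 41.1556
  x_2 = 1.3917 - 0.02*11.1337 = 1.169
  y_2 = 2.9397 - 0.02*41.1556 = 2.1166
Step 3: grad_x = 2*4*1.169 = 9.3523, grad_y = 2*7*2.1166 = 29.6321
  x_3 = 1.169 - 0.02*9.3523 = 0.982
  y_3 = 2.1166 - 0.02*29.6321 = 1.5239
Step 4: grad_x = 2*4*0.982 = 7.8559, grad_y = 2*7*1.5239 = 21.3351
  x_4 = 0.982 - 0.02*7.8559 = 0.8249
  y_4 = 1.5239 - 0.02*21.3351 = 1.0972
Step 5: grad_x = 2*4*0.8249 = 6.599, grad_y = 2*7*1.0972 = 15.3613
  x_5 = 0.8249 - 0.02*6.599 = 0.6929
  y_5 = 1.0972 - 0.02*15.3613 = 0.79
f(0.6929, 0.79) = 4*0.6929^2 + 7*0.79^2 = 6.2892


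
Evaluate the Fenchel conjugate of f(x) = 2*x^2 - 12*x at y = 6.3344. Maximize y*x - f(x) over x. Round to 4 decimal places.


f*(y) = sup_x {y*x - a*x^2 - b*x} = sup_x {(y-b)*x - a*x^2}
FOC: (y - b) - 2a*x = 0 => x* = (y - b)/(2a)
x* = (6.3344 + 12)/(2*2) = 4.5836
f*(6.3344) = (y-b)^2/(4a) = (6.3344 + 12)^2/(4*2)
= 336.1502/8 = 42.0188


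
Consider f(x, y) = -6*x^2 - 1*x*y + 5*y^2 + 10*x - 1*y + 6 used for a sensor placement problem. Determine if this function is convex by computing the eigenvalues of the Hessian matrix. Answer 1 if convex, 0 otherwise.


The Hessian of f(x,y) = -6*x^2 - 1*x*y + 5*y^2 + 10*x - 1*y + 6 is:
H = [[-12, -1], [-1, 10]]
Trace = -12 + 10 = -2
Determinant = -12*10 - (-1)^2 = -121
Discriminant = (-2)^2 - 4*-121 = 488.0
Eigenvalues: lambda_1 = -12.0454, lambda_2 = 10.0454
The function is not convex.

0


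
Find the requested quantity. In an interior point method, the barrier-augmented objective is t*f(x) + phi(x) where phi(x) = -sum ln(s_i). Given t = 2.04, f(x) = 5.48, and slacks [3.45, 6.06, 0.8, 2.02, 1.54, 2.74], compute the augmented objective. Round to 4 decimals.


Step 1: Compute log-barrier.
ln values: [1.2384, 1.8017, -0.2231, 0.7031, 0.4318, 1.008]
phi = -(1.2384 + 1.8017 - 0.2231 + 0.7031 + 0.4318 + 1.008) = -4.9598
Step 2: Compute augmented objective.
t*f(x) = 2.04*5.48 = 11.1792
Total = 11.1792 - 4.9598 = 6.2194


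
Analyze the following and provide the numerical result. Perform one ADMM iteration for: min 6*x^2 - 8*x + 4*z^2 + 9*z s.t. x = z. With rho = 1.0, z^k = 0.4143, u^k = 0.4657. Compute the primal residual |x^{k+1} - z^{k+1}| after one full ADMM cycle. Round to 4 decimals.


ADMM iteration with rho = 1.0, z^k = 0.4143, u^k = 0.4657
Step 1: x-update.
Minimize 6*x^2 - 8*x + (1.0/2)*(x - 0.4143 + 0.4657)^2
FOC: (2*6 + 1.0)*x = 8 + 1.0*(0.4143 - 0.4657)
x^{k+1} = 0.6114
Step 2: z-update.
Minimize 4*z^2 + 9*z + (1.0/2)*(0.6114 - z + 0.4657)^2
FOC: (2*4 + 1.0)*z = -9 + 1.0*(0.6114 + 0.4657)
z^{k+1} = -0.8803
Step 3: u-update.
u^{k+1} = 0.4657 + 0.6114 + 0.8803 = 1.9574
Step 4: Primal residual = |0.6114 + 0.8803| = 1.4917


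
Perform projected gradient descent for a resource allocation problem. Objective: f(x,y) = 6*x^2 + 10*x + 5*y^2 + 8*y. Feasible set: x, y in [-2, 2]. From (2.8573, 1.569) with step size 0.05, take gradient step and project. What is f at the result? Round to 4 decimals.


Step 1: Compute gradient at (2.8573, 1.569).
grad_x = 2*6*2.8573 + 10 = 44.2876
grad_y = 2*5*1.569 + 8 = 23.69
Step 2: Gradient step.
x_raw = 2.8573 - 0.05*44.2876 = 0.6429
y_raw = 1.569 - 0.05*23.69 = 0.3845
Step 3: Project onto [-2, 2].
x_proj = clip(0.6429) = 0.6429
y_proj = clip(0.3845) = 0.3845
Step 4: Evaluate f.
f(0.6429, 0.3845) = 12.7245


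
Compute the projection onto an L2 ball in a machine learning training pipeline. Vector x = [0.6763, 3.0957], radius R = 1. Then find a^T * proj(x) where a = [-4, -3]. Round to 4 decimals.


Step 1: Compute ||x|| (intermediates to 6 decimals).
||x|| = sqrt(0.6763^2 + 3.0957^2) = 3.168713
Step 2: Project.
Since ||x|| > R, scale = R/||x|| = 1/3.168713 = 0.315586, proj(x) = scale * x
proj(x) = [0.213431, 0.97696]
Step 3: Dot product.
a^T * proj(x) = -4*0.213431 - 3*0.97696 = -3.7846


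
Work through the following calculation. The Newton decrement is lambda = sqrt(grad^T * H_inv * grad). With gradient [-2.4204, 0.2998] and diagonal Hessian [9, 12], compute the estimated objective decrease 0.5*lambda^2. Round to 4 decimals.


Step 1: H is diagonal, so H^(-1) * g = [-0.2689, 0.025].
Step 2: g^T H^(-1) g = sum_i g_i^2 / H_ii
  = (-2.4204)^2/9 + (0.2998)^2/12
  = 0.6509 + 0.0075 = 0.6584
Step 3: Objective decrease = 0.5 * g^T H^(-1) g = 0.3292


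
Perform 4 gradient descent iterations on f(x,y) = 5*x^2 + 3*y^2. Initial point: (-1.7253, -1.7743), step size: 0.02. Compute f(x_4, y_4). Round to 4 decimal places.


Gradient descent on f(x,y) = 5*x^2 + 3*y^2.
Starting point: (-1.7253, -1.7743), alpha = 0.02
Step 1: grad_x = 2*5*-1.7253 = -17.253, grad_y = 2*3*-1.7743 = -10.6458
  x_1 = -1.7253 - 0.02*-17.253 = -1.3802
  y_1 = -1.7743 - 0.02*-10.6458 = -1.5614
Step 2: grad_x = 2*5*-1.3802 = -13.8024, grad_y = 2*3*-1.5614 = -9.3683
  x_2 = -1.3802 - 0.02*-13.8024 = -1.1042
  y_2 = -1.5614 - 0.02*-9.3683 = -1.374
Step 3: grad_x = 2*5*-1.1042 = -11.0419, grad_y = 2*3*-1.374 = -8.2441
  x_3 = -1.1042 - 0.02*-11.0419 = -0.8834
  y_3 = -1.374 - 0.02*-8.2441 = -1.2091
Step 4: grad_x = 2*5*-0.8834 = -8.8335, grad_y = 2*3*-1.2091 = -7.2548
  x_4 = -0.8834 - 0.02*-8.8335 = -0.7067
  y_4 = -1.2091 - 0.02*-7.2548 = -1.064
f(-0.7067, -1.064) = 5*(-0.7067)^2 + 3*(-1.064)^2 = 5.8935


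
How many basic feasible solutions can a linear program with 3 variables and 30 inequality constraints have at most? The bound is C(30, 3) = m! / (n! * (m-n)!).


Each vertex corresponds to some choice of n active constraints out of m, so the number of vertices is at most C(m, n) = m! / (n!(m-n)!).
m = 30, n = 3
Numerator: 30 * 29 * 28
Denominator: 3! = 6
C(30, 3) = 4060


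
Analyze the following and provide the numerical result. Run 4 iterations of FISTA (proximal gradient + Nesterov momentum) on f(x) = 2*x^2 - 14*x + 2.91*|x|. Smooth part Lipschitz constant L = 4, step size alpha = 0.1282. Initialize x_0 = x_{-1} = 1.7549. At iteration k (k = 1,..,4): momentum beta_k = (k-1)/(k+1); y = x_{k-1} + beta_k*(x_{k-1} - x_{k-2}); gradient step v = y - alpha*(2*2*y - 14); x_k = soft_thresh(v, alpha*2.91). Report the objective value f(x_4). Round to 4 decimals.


FISTA on f(x) = 2*x^2 - 14*x + 2.91*|x|
L = 4, alpha = 0.1282
Iteration 1: beta = 0.0, y = 1.7549 + 0.0*(1.7549 - 1.7549) = 1.7549
  grad(y) = -6.9804, v = y - alpha*grad = 2.6498
  prox(v) = soft_thresh(2.6498, 0.3731) = 2.2767
Iteration 2: beta = 0.3333, y = 2.2767 + 0.3333*(2.2767 - 1.7549) = 2.4507
  grad(y) = -4.1973, v = y - alpha*grad = 2.9888
  prox(v) = soft_thresh(2.9888, 0.3731) = 2.6157
Iteration 3: beta = 0.5, y = 2.6157 + 0.5*(2.6157 - 2.2767) = 2.7852
  grad(y) = -2.8592, v = y - alpha*grad = 3.1517
  prox(v) = soft_thresh(3.1517, 0.3731) = 2.7787
Iteration 4: beta = 0.6, y = 2.7787 + 0.6*(2.7787 - 2.6157) = 2.8765
  grad(y) = -2.4941, v = y - alpha*grad = 3.1962
  prox(v) = soft_thresh(3.1962, 0.3731) = 2.8232
f(x_4) = 2*2.8232^2 - 14*2.8232 + 2.91*|2.8232| = -15.3684


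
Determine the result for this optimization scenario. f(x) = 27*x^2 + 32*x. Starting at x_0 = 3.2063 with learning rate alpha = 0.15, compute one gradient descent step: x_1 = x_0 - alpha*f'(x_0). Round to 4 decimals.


We compute the gradient at x_0 and apply the update.
f'(x) = 54*x + 32
f'(3.2063) = 54*3.2063 + 32 = 205.1402
x_1 = 3.2063 - 0.15*205.1402 = -27.5647


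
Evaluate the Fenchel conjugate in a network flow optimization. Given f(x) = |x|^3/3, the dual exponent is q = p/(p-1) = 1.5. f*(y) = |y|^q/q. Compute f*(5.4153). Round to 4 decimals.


The conjugate exponent q satisfies 1/p + 1/q = 1.
p = 3, so q = 3/(3 - 1) = 1.5
|y|^q = 5.4153^1.5 = 12.6018
f*(5.4153) = 12.6018 / 1.5 = 8.4012


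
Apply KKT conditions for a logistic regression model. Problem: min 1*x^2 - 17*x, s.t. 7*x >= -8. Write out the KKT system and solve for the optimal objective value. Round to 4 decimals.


Step 1: Try lambda = 0 (constraint inactive).
Stationarity: 2*1*x - 17 = 0
x* = 17/(2*1) = 8.5
Check constraint: 7*8.5 = 59.5 >= -8 -- satisfied.
Step 2: Compute optimal value.
f(x*) = 1*8.5^2 - 17*8.5 = -72.25


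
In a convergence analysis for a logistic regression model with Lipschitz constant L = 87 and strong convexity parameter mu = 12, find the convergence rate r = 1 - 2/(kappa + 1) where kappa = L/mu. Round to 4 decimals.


Step 1: Compute the condition number.
kappa = L/mu = 87/12 = 7.25
Step 2: Compute the convergence rate.
r = 1 - 2/(kappa + 1) = 1 - 2*mu/(L + mu) = (L - mu)/(L + mu) = 75/99 = 0.7576


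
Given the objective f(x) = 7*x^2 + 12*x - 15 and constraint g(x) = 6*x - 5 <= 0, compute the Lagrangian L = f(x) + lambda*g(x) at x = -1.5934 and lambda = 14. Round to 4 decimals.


Step 1: Evaluate f(x).
f(-1.5934) = 7*(-1.5934)^2 + 12*(-1.5934) - 15 = -16.3483
Step 2: Evaluate g(x).
g(-1.5934) = 6*-1.5934 - 5 = -14.5604
Step 3: Compute Lagrangian.
L = -16.3483 + 14*-14.5604 = -220.1939


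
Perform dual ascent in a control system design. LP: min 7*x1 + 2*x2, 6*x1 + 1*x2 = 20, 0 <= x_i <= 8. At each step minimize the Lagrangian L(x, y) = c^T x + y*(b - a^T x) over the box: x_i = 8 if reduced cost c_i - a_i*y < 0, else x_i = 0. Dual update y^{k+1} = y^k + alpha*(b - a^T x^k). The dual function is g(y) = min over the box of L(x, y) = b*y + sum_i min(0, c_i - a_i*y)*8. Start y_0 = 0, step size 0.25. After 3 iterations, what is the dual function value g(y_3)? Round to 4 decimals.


Dual ascent for LP: min 7*x1 + 2*x2, 6*x1 + 1*x2 = 20, 0 <= x_i <= 8
Step 1: y^k = 0.0, reduced costs: (7.0, 2.0)
  x^k = (0.0, 0.0), subgradient = b - a^T x = 20.0
  y^{k+1} = 0.0 + 0.25*20.0 = 5.0
Step 2: y^k = 5.0, reduced costs: (-23.0, -3.0)
  x^k = (8.0, 8.0), subgradient = b - a^T x = -36.0
  y^{k+1} = 5.0 + 0.25*-36.0 = -4.0
Step 3: y^k = -4.0, reduced costs: (31.0, 6.0)
  x^k = (0.0, 0.0), subgradient = b - a^T x = 20.0
  y^{k+1} = -4.0 + 0.25*20.0 = 1.0
Dual objective at y_3 = 1.0: reduced costs (1.0, 1.0), box minimizer x = (0.0, 0.0)
g(y_3) = b*y + (c1 - a1*y)*x1 + (c2 - a2*y)*x2 = 20*1.0 + 1.0*0.0 + 1.0*0.0 = 20.0 + 0.0 + 0.0 = 20.0


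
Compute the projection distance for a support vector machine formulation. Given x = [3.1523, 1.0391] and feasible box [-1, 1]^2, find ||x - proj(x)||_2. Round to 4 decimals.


Project each component onto [-1, 1].
clip(3.1523) = 1.0, clip(1.0391) = 1.0
Projection = [1.0, 1.0]
Squared diffs: [4.6324, 0.0015]
Distance = sqrt(4.6339) = 2.1527


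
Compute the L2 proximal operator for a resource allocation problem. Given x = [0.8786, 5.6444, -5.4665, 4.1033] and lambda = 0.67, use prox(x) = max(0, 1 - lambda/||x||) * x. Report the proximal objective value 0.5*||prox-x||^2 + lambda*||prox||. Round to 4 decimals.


Step 1: Compute ||x||.
||x|| = 8.9079
Step 2: Compute scaling factor.
scale = max(0, 1 - 0.67/8.9079) = 0.9248
Step 3: prox(x) = [0.8125, 5.2199, -5.0553, 3.7947]
||prox(x)|| = 8.2379
Step 4: Proximal objective.
0.5*||prox-x||^2 = 0.2245
lambda*||prox|| = 5.5194
Total = 5.7439


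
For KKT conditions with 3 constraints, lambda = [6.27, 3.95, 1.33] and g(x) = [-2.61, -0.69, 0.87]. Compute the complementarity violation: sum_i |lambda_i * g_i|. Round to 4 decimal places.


KKT complementary slackness check:
lambda_1 * g_1 = 6.27 * -2.61 = -16.3647
lambda_2 * g_2 = 3.95 * -0.69 = -2.7255
lambda_3 * g_3 = 1.33 * 0.87 = 1.1571
Total violation = 16.3647 + 2.7255 + 1.1571 = 20.2473


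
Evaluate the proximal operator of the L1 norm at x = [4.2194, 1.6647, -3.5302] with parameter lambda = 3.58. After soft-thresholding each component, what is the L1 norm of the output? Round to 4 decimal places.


Soft-thresholding with lambda = 3.58:
prox(4.2194) = sign(4.2194)*max(|4.2194| - 3.58, 0) = 0.6394
prox(1.6647) = sign(1.6647)*max(|1.6647| - 3.58, 0) = 0.0
prox(-3.5302) = sign(-3.5302)*max(|-3.5302| - 3.58, 0) = 0.0
prox(x) = [0.6394, 0.0, 0.0]
||prox(x)||_1 = 0.6394 + 0.0 + 0.0 = 0.6394


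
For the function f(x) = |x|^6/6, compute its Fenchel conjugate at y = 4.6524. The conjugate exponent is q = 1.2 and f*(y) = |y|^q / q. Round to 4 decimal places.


The conjugate exponent q satisfies 1/p + 1/q = 1.
p = 6, so q = 6/(6 - 1) = 1.2
|y|^q = 4.6524^1.2 = 6.3272
f*(4.6524) = 6.3272 / 1.2 = 5.2727


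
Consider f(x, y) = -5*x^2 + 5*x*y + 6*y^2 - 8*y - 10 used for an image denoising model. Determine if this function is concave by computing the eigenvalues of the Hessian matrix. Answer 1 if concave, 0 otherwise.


The Hessian of f(x,y) = -5*x^2 + 5*x*y + 6*y^2 - 8*y - 10 is:
H = [[-10, 5], [5, 12]]
Trace = -10 + 12 = 2
Determinant = -10*12 - (5)^2 = -145
Discriminant = (2)^2 - 4*-145 = 584.0
Eigenvalues: lambda_1 = -11.083, lambda_2 = 13.083
The function is not concave.

0


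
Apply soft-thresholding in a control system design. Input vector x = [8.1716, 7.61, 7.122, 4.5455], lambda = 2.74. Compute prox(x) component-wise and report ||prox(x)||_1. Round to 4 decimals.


Soft-thresholding with lambda = 2.74:
prox(8.1716) = sign(8.1716)*max(|8.1716| - 2.74, 0) = 5.4316
prox(7.61) = sign(7.61)*max(|7.61| - 2.74, 0) = 4.87
prox(7.122) = sign(7.122)*max(|7.122| - 2.74, 0) = 4.382
prox(4.5455) = sign(4.5455)*max(|4.5455| - 2.74, 0) = 1.8055
prox(x) = [5.4316, 4.87, 4.382, 1.8055]
||prox(x)||_1 = 5.4316 + 4.87 + 4.382 + 1.8055 = 16.4891


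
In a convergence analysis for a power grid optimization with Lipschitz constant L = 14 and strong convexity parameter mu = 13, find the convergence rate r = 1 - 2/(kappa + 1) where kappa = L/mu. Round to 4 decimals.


Step 1: Compute the condition number.
kappa = L/mu = 14/13 = 1.0769
Step 2: Compute the convergence rate.
r = 1 - 2/(kappa + 1) = 1 - 2*mu/(L + mu) = (L - mu)/(L + mu) = 1/27 = 0.037


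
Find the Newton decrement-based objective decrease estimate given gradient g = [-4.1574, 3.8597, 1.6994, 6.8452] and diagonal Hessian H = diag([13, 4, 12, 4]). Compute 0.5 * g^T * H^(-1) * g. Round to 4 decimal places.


Step 1: H is diagonal, so H^(-1) * g = [-0.3198, 0.9649, 0.1416, 1.7113].
Step 2: g^T H^(-1) g = sum_i g_i^2 / H_ii
  = (-4.1574)^2/13 + (3.8597)^2/4 + (1.6994)^2/12 + (6.8452)^2/4
  = 1.3295 + 3.7243 + 0.2407 + 11.7142 = 17.0087
Step 3: Objective decrease = 0.5 * g^T H^(-1) g = 8.5044


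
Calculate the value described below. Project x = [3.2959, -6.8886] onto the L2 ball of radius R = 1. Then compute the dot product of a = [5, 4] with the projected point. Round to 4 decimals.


Step 1: Compute ||x|| (intermediates to 6 decimals).
||x|| = sqrt(3.2959^2 + (-6.8886)^2) = 7.636476
Step 2: Project.
Since ||x|| > R, scale = R/||x|| = 1/7.636476 = 0.13095, proj(x) = scale * x
proj(x) = [0.431598, -0.902062]
Step 3: Dot product.
a^T * proj(x) = 5*0.431598 + 4*(-0.902062) = -1.4503


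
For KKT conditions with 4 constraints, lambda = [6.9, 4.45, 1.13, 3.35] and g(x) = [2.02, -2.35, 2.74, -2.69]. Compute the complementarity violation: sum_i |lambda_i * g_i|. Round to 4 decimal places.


KKT complementary slackness check:
lambda_1 * g_1 = 6.9 * 2.02 = 13.938
lambda_2 * g_2 = 4.45 * -2.35 = -10.4575
lambda_3 * g_3 = 1.13 * 2.74 = 3.0962
lambda_4 * g_4 = 3.35 * -2.69 = -9.0115
Total violation = 13.938 + 10.4575 + 3.0962 + 9.0115 = 36.5032


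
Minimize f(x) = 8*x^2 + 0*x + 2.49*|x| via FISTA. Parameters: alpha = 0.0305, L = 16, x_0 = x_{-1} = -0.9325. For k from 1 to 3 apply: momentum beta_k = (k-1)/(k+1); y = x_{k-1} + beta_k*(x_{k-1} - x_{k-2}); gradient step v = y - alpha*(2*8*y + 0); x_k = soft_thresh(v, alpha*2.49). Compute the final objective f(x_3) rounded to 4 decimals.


FISTA on f(x) = 8*x^2 + 0*x + 2.49*|x|
L = 16, alpha = 0.0305
Iteration 1: beta = 0.0, y = -0.9325 + 0.0*(-0.9325 + 0.9325) = -0.9325
  grad(y) = -14.92, v = y - alpha*grad = -0.4774
  prox(v) = soft_thresh(-0.4774, 0.0759) = -0.4015
Iteration 2: beta = 0.3333, y = -0.4015 + 0.3333*(-0.4015 + 0.9325) = -0.2245
  grad(y) = -3.5919, v = y - alpha*grad = -0.1149
  prox(v) = soft_thresh(-0.1149, 0.0759) = -0.039
Iteration 3: beta = 0.5, y = -0.039 + 0.5*(-0.039 + 0.4015) = 0.1423
  grad(y) = 2.2761, v = y - alpha*grad = 0.0728
  prox(v) = soft_thresh(0.0728, 0.0759) = 0.0
f(x_3) = 8*0.0^2 + 0*0.0 + 2.49*|0.0| = 0.0


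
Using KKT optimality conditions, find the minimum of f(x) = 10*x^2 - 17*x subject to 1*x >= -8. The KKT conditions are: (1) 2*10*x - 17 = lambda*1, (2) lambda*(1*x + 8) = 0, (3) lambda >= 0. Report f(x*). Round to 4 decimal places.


Step 1: Try lambda = 0 (constraint inactive).
Stationarity: 2*10*x - 17 = 0
x* = 17/(2*10) = 0.85
Check constraint: 1*0.85 = 0.85 >= -8 -- satisfied.
Step 2: Compute optimal value.
f(x*) = 10*0.85^2 - 17*0.85 = -7.225


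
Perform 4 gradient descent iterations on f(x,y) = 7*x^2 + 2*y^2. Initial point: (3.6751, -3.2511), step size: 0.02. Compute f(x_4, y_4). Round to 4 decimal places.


Gradient descent on f(x,y) = 7*x^2 + 2*y^2.
Starting point: (3.6751, -3.2511), alpha = 0.02
Step 1: grad_x = 2*7*3.6751 = 51.4514, grad_y = 2*2*-3.2511 = -13.0044
  x_1 = 3.6751 - 0.02*51.4514 = 2.6461
  y_1 = -3.2511 - 0.02*-13.0044 = -2.991
Step 2: grad_x = 2*7*2.6461 = 37.045, grad_y = 2*2*-2.991 = -11.964
  x_2 = 2.6461 - 0.02*37.045 = 1.9052
  y_2 = -2.991 - 0.02*-11.964 = -2.7517
Step 3: grad_x = 2*7*1.9052 = 26.6724, grad_y = 2*2*-2.7517 = -11.0069
  x_3 = 1.9052 - 0.02*26.6724 = 1.3717
  y_3 = -2.7517 - 0.02*-11.0069 = -2.5316
Step 4: grad_x = 2*7*1.3717 = 19.2041, grad_y = 2*2*-2.5316 = -10.1264
  x_4 = 1.3717 - 0.02*19.2041 = 0.9876
  y_4 = -2.5316 - 0.02*-10.1264 = -2.3291
f(0.9876, -2.3291) = 7*0.9876^2 + 2*(-2.3291)^2 = 17.6771


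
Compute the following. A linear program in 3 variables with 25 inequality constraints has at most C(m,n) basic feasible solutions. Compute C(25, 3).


Each vertex corresponds to some choice of n active constraints out of m, so the number of vertices is at most C(m, n) = m! / (n!(m-n)!).
m = 25, n = 3
Numerator: 25 * 24 * 23
Denominator: 3! = 6
C(25, 3) = 2300


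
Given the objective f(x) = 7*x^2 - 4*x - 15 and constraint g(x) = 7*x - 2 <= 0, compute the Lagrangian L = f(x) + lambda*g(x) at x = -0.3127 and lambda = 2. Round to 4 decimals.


Step 1: Evaluate f(x).
f(-0.3127) = 7*(-0.3127)^2 - 4*(-0.3127) - 15 = -13.0647
Step 2: Evaluate g(x).
g(-0.3127) = 7*-0.3127 - 2 = -4.1889
Step 3: Compute Lagrangian.
L = -13.0647 + 2*-4.1889 = -21.4425


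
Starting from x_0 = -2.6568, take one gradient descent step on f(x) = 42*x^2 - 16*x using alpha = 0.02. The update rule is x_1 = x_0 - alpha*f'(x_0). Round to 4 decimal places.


We compute the gradient at x_0 and apply the update.
f'(x) = 84*x - 16
f'(-2.6568) = 84*-2.6568 - 16 = -239.1712
x_1 = -2.6568 - 0.02*-239.1712 = 2.1266


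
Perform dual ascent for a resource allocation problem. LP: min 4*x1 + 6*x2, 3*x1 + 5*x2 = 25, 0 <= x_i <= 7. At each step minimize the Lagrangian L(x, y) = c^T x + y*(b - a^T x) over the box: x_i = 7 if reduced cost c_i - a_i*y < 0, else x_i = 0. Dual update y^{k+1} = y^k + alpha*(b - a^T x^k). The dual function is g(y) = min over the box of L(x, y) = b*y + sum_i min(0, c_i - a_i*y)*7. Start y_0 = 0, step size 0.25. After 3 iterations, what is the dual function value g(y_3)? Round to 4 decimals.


Dual ascent for LP: min 4*x1 + 6*x2, 3*x1 + 5*x2 = 25, 0 <= x_i <= 7
Step 1: y^k = 0.0, reduced costs: (4.0, 6.0)
  x^k = (0.0, 0.0), subgradient = b - a^T x = 25.0
  y^{k+1} = 0.0 + 0.25*25.0 = 6.25
Step 2: y^k = 6.25, reduced costs: (-14.75, -25.25)
  x^k = (7.0, 7.0), subgradient = b - a^T x = -31.0
  y^{k+1} = 6.25 + 0.25*-31.0 = -1.5
Step 3: y^k = -1.5, reduced costs: (8.5, 13.5)
  x^k = (0.0, 0.0), subgradient = b - a^T x = 25.0
  y^{k+1} = -1.5 + 0.25*25.0 = 4.75
Dual objective at y_3 = 4.75: reduced costs (-10.25, -17.75), box minimizer x = (7.0, 7.0)
g(y_3) = b*y + (c1 - a1*y)*x1 + (c2 - a2*y)*x2 = 25*4.75 + (-10.25)*7.0 + (-17.75)*7.0 = 118.75 - 71.75 - 124.25 = -77.25


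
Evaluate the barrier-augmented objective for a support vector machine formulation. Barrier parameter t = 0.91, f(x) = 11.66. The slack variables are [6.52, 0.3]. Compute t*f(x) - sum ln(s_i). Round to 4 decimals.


Step 1: Compute log-barrier.
ln values: [1.8749, -1.204]
phi = -(1.8749 - 1.204) = -0.6709
Step 2: Compute augmented objective.
t*f(x) = 0.91*11.66 = 10.6106
Total = 10.6106 - 0.6709 = 9.9397


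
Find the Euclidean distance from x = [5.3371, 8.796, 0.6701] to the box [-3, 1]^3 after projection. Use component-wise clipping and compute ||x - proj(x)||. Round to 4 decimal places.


Project each component onto [-3, 1].
clip(5.3371) = 1.0, clip(8.796) = 1.0, clip(0.6701) = 0.6701
Projection = [1.0, 1.0, 0.6701]
Squared diffs: [18.8104, 60.7776, 0.0]
Distance = sqrt(79.588) = 8.9212


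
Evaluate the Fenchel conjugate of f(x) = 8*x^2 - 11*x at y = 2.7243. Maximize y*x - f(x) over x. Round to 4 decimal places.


f*(y) = sup_x {y*x - a*x^2 - b*x} = sup_x {(y-b)*x - a*x^2}
FOC: (y - b) - 2a*x = 0 => x* = (y - b)/(2a)
x* = (2.7243 + 11)/(2*8) = 0.8578
f*(2.7243) = (y-b)^2/(4a) = (2.7243 + 11)^2/(4*8)
= 188.3564/32 = 5.8861


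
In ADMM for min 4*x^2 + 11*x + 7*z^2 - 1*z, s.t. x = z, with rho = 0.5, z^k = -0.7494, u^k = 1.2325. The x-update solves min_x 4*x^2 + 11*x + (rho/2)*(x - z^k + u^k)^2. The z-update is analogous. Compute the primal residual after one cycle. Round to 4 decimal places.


ADMM iteration with rho = 0.5, z^k = -0.7494, u^k = 1.2325
Step 1: x-update.
Minimize 4*x^2 + 11*x + (0.5/2)*(x + 0.7494 + 1.2325)^2
FOC: (2*4 + 0.5)*x = -11 + 0.5*(-0.7494 - 1.2325)
x^{k+1} = -1.4107
Step 2: z-update.
Minimize 7*z^2 - 1*z + (0.5/2)*(-1.4107 - z + 1.2325)^2
FOC: (2*7 + 0.5)*z = 1 + 0.5*(-1.4107 + 1.2325)
z^{k+1} = 0.0628
Step 3: u-update.
u^{k+1} = 1.2325 - 1.4107 - 0.0628 = -0.241
Step 4: Primal residual = |-1.4107 - 0.0628| = 1.4735


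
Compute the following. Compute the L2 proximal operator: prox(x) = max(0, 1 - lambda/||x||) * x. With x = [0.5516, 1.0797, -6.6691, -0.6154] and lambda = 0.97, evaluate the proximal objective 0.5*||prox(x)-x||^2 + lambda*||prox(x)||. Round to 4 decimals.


Step 1: Compute ||x||.
||x|| = 6.8063
Step 2: Compute scaling factor.
scale = max(0, 1 - 0.97/6.8063) = 0.8575
Step 3: prox(x) = [0.473, 0.9258, -5.7187, -0.5277]
||prox(x)|| = 5.8363
Step 4: Proximal objective.
0.5*||prox-x||^2 = 0.4705
lambda*||prox|| = 5.6612
Total = 6.1317


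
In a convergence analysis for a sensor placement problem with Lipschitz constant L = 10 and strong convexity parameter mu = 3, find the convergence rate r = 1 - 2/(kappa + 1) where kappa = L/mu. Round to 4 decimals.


Step 1: Compute the condition number.
kappa = L/mu = 10/3 = 3.3333
Step 2: Compute the convergence rate.
r = 1 - 2/(kappa + 1) = 1 - 2*mu/(L + mu) = (L - mu)/(L + mu) = 7/13 = 0.5385


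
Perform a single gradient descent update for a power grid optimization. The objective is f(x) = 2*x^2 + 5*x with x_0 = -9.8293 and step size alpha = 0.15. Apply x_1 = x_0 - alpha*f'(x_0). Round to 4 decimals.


We compute the gradient at x_0 and apply the update.
f'(x) = 4*x + 5
f'(-9.8293) = 4*-9.8293 + 5 = -34.3172
x_1 = -9.8293 - 0.15*-34.3172 = -4.6817


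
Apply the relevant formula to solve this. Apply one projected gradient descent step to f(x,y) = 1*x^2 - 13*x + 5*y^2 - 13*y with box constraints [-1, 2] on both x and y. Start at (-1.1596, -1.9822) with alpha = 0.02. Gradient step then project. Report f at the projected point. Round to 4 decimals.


Step 1: Compute gradient at (-1.1596, -1.9822).
grad_x = 2*1*-1.1596 - 13 = -15.3192
grad_y = 2*5*-1.9822 - 13 = -32.822
Step 2: Gradient step.
x_raw = -1.1596 - 0.02*-15.3192 = -0.8532
y_raw = -1.9822 - 0.02*-32.822 = -1.3258
Step 3: Project onto [-1, 2].
x_proj = clip(-0.8532) = -0.8532
y_proj = clip(-1.3258) = -1.0
Step 4: Evaluate f.
f(-0.8532, -1.0) = 29.8198


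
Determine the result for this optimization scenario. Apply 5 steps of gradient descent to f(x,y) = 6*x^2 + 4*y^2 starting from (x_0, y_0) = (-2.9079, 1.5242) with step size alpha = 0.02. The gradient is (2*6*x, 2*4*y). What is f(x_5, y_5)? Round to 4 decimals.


Gradient descent on f(x,y) = 6*x^2 + 4*y^2.
Starting point: (-2.9079, 1.5242), alpha = 0.02
Step 1: grad_x = 2*6*-2.9079 = -34.8948, grad_y = 2*4*1.5242 = 12.1936
  x_1 = -2.9079 - 0.02*-34.8948 = -2.21
  y_1 = 1.5242 - 0.02*12.1936 = 1.2803
Step 2: grad_x = 2*6*-2.21 = -26.52, grad_y = 2*4*1.2803 = 10.2426
  x_2 = -2.21 - 0.02*-26.52 = -1.6796
  y_2 = 1.2803 - 0.02*10.2426 = 1.0755
Step 3: grad_x = 2*6*-1.6796 = -20.1552, grad_y = 2*4*1.0755 = 8.6038
  x_3 = -1.6796 - 0.02*-20.1552 = -1.2765
  y_3 = 1.0755 - 0.02*8.6038 = 0.9034
Step 4: grad_x = 2*6*-1.2765 = -15.318, grad_y = 2*4*0.9034 = 7.2272
  x_4 = -1.2765 - 0.02*-15.318 = -0.9701
  y_4 = 0.9034 - 0.02*7.2272 = 0.7589
Step 5: grad_x = 2*6*-0.9701 = -11.6417, grad_y = 2*4*0.7589 = 6.0708
  x_5 = -0.9701 - 0.02*-11.6417 = -0.7373
  y_5 = 0.7589 - 0.02*6.0708 = 0.6374
f(-0.7373, 0.6374) = 6*(-0.7373)^2 + 4*0.6374^2 = 4.887


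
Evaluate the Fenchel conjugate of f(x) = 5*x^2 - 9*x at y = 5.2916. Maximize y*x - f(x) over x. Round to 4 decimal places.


f*(y) = sup_x {y*x - a*x^2 - b*x} = sup_x {(y-b)*x - a*x^2}
FOC: (y - b) - 2a*x = 0 => x* = (y - b)/(2a)
x* = (5.2916 + 9)/(2*5) = 1.4292
f*(5.2916) = (y-b)^2/(4a) = (5.2916 + 9)^2/(4*5)
= 204.2498/20 = 10.2125


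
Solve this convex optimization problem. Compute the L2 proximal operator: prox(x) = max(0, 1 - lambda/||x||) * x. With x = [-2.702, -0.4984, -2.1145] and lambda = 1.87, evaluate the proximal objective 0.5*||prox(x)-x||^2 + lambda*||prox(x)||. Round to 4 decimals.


Step 1: Compute ||x||.
||x|| = 3.467
Step 2: Compute scaling factor.
scale = max(0, 1 - 1.87/3.467) = 0.4606
Step 3: prox(x) = [-1.2446, -0.2296, -0.974]
||prox(x)|| = 1.597
Step 4: Proximal objective.
0.5*||prox-x||^2 = 1.7485
lambda*||prox|| = 2.9864
Total = 4.7349


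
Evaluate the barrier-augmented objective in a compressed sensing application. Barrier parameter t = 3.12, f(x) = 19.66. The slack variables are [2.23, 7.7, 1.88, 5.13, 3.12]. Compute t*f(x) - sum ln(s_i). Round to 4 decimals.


Step 1: Compute log-barrier.
ln values: [0.802, 2.0412, 0.6313, 1.6351, 1.1378]
phi = -(0.802 + 2.0412 + 0.6313 + 1.6351 + 1.1378) = -6.2474
Step 2: Compute augmented objective.
t*f(x) = 3.12*19.66 = 61.3392
Total = 61.3392 - 6.2474 = 55.0918


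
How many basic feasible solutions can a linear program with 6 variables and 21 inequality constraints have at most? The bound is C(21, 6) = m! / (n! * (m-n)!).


Each vertex corresponds to some choice of n active constraints out of m, so the number of vertices is at most C(m, n) = m! / (n!(m-n)!).
m = 21, n = 6
Numerator: 21 * 20 * 19 * 18 * 17 * 16
Denominator: 6! = 720
C(21, 6) = 54264


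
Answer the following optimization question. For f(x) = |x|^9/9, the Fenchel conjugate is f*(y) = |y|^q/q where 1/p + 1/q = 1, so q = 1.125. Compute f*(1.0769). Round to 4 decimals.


The conjugate exponent q satisfies 1/p + 1/q = 1.
p = 9, so q = 9/(9 - 1) = 1.125
|y|^q = 1.0769^1.125 = 1.0869
f*(1.0769) = 1.0869 / 1.125 = 0.9662


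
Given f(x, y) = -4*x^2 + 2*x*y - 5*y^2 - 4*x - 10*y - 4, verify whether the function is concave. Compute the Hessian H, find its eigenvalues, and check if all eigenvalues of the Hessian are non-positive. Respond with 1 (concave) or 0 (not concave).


The Hessian of f(x,y) = -4*x^2 + 2*x*y - 5*y^2 - 4*x - 10*y - 4 is:
H = [[-8, 2], [2, -10]]
Trace = -8 - 10 = -18
Determinant = -8*-10 - (2)^2 = 76
Discriminant = (-18)^2 - 4*76 = 20.0
Eigenvalues: lambda_1 = -11.2361, lambda_2 = -6.7639
The function is concave.

1


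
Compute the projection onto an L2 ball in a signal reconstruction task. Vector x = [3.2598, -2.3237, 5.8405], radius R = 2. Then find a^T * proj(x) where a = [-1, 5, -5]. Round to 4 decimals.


Step 1: Compute ||x|| (intermediates to 6 decimals).
||x|| = sqrt(3.2598^2 + (-2.3237)^2 + 5.8405^2) = 7.080771
Step 2: Project.
Since ||x|| > R, scale = R/||x|| = 2/7.080771 = 0.282455, proj(x) = scale * x
proj(x) = [0.920747, -0.656341, 1.649678]
Step 3: Dot product.
a^T * proj(x) = -1*0.920747 + 5*(-0.656341) - 5*1.649678 = -12.4508


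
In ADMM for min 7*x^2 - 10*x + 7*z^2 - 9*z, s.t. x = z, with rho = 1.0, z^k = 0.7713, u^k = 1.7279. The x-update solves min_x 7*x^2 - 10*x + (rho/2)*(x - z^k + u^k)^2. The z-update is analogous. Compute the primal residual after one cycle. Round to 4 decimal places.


ADMM iteration with rho = 1.0, z^k = 0.7713, u^k = 1.7279
Step 1: x-update.
Minimize 7*x^2 - 10*x + (1.0/2)*(x - 0.7713 + 1.7279)^2
FOC: (2*7 + 1.0)*x = 10 + 1.0*(0.7713 - 1.7279)
x^{k+1} = 0.6029
Step 2: z-update.
Minimize 7*z^2 - 9*z + (1.0/2)*(0.6029 - z + 1.7279)^2
FOC: (2*7 + 1.0)*z = 9 + 1.0*(0.6029 + 1.7279)
z^{k+1} = 0.7554
Step 3: u-update.
u^{k+1} = 1.7279 + 0.6029 - 0.7554 = 1.5754
Step 4: Primal residual = |0.6029 - 0.7554| = 0.1525


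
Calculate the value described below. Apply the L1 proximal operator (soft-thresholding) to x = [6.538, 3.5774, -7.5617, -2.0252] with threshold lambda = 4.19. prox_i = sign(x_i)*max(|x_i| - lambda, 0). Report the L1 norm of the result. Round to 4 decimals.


Soft-thresholding with lambda = 4.19:
prox(6.538) = sign(6.538)*max(|6.538| - 4.19, 0) = 2.348
prox(3.5774) = sign(3.5774)*max(|3.5774| - 4.19, 0) = 0.0
prox(-7.5617) = sign(-7.5617)*max(|-7.5617| - 4.19, 0) = -3.3717
prox(-2.0252) = sign(-2.0252)*max(|-2.0252| - 4.19, 0) = 0.0
prox(x) = [2.348, 0.0, -3.3717, 0.0]
||prox(x)||_1 = 2.348 + 0.0 + 3.3717 + 0.0 = 5.7197


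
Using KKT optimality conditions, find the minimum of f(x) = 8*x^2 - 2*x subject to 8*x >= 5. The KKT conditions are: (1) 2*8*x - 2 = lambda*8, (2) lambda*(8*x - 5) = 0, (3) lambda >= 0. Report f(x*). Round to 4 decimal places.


Step 1: Try lambda = 0 (constraint inactive).
x_unc = 2/(2*8) = 0.125
Check: 8*0.125 = 1.0 < 5 -- violated!
Step 2: Constraint must be active: 8*x = 5
x* = 5/8 = 0.625
lambda = (2*8*0.625 - 2)/8 = 1.0
Step 3: Compute optimal value.
f(x*) = 8*0.625^2 - 2*0.625 = 1.875


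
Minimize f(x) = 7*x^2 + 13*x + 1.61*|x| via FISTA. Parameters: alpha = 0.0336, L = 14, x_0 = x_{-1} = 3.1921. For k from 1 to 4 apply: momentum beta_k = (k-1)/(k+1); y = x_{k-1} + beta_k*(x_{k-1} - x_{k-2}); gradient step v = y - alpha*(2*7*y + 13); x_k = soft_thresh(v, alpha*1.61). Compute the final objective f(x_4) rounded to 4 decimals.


FISTA on f(x) = 7*x^2 + 13*x + 1.61*|x|
L = 14, alpha = 0.0336
Iteration 1: beta = 0.0, y = 3.1921 + 0.0*(3.1921 - 3.1921) = 3.1921
  grad(y) = 57.6894, v = y - alpha*grad = 1.2537
  prox(v) = soft_thresh(1.2537, 0.0541) = 1.1996
Iteration 2: beta = 0.3333, y = 1.1996 + 0.3333*(1.1996 - 3.1921) = 0.5355
  grad(y) = 20.4968, v = y - alpha*grad = -0.1532
  prox(v) = soft_thresh(-0.1532, 0.0541) = -0.0991
Iteration 3: beta = 0.5, y = -0.0991 + 0.5*(-0.0991 - 1.1996) = -0.7485
  grad(y) = 2.5212, v = y - alpha*grad = -0.8332
  prox(v) = soft_thresh(-0.8332, 0.0541) = -0.7791
Iteration 4: beta = 0.6, y = -0.7791 + 0.6*(-0.7791 + 0.0991) = -1.1871
  grad(y) = -3.6194, v = y - alpha*grad = -1.0655
  prox(v) = soft_thresh(-1.0655, 0.0541) = -1.0114
f(x_4) = 7*(-1.0114)^2 + 13*(-1.0114) + 1.61*|-1.0114| = -4.3594


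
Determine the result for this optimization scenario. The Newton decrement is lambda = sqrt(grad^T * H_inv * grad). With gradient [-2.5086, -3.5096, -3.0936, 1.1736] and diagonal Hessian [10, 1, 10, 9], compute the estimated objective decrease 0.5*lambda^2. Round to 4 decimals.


Step 1: H is diagonal, so H^(-1) * g = [-0.2509, -3.5096, -0.3094, 0.1304].
Step 2: g^T H^(-1) g = sum_i g_i^2 / H_ii
  = (-2.5086)^2/10 + (-3.5096)^2/1 + (-3.0936)^2/10 + (1.1736)^2/9
  = 0.6293 + 12.3173 + 0.957 + 0.153 = 14.0567
Step 3: Objective decrease = 0.5 * g^T H^(-1) g = 7.0283


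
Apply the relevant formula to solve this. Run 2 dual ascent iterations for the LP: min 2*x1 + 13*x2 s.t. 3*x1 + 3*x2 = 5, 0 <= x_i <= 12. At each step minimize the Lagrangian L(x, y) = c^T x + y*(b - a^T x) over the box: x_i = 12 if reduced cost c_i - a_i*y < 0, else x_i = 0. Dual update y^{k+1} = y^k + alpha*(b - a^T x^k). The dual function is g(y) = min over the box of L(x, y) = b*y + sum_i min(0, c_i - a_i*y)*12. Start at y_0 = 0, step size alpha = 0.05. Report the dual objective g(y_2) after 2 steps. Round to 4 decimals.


Dual ascent for LP: min 2*x1 + 13*x2, 3*x1 + 3*x2 = 5, 0 <= x_i <= 12
Step 1: y^k = 0.0, reduced costs: (2.0, 13.0)
  x^k = (0.0, 0.0), subgradient = b - a^T x = 5.0
  y^{k+1} = 0.0 + 0.05*5.0 = 0.25
Step 2: y^k = 0.25, reduced costs: (1.25, 12.25)
  x^k = (0.0, 0.0), subgradient = b - a^T x = 5.0
  y^{k+1} = 0.25 + 0.05*5.0 = 0.5
Dual objective at y_2 = 0.5: reduced costs (0.5, 11.5), box minimizer x = (0.0, 0.0)
g(y_2) = b*y + (c1 - a1*y)*x1 + (c2 - a2*y)*x2 = 5*0.5 + 0.5*0.0 + 11.5*0.0 = 2.5 + 0.0 + 0.0 = 2.5


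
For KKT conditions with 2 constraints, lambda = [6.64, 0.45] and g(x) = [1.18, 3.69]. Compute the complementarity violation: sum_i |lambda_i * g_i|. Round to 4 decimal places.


KKT complementary slackness check:
lambda_1 * g_1 = 6.64 * 1.18 = 7.8352
lambda_2 * g_2 = 0.45 * 3.69 = 1.6605
Total violation = 7.8352 + 1.6605 = 9.4957


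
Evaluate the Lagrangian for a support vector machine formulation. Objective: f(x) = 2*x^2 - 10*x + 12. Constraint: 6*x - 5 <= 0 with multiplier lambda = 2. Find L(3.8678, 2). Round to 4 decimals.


Step 1: Evaluate f(x).
f(3.8678) = 2*3.8678^2 - 10*3.8678 + 12 = 3.2418
Step 2: Evaluate g(x).
g(3.8678) = 6*3.8678 - 5 = 18.2068
Step 3: Compute Lagrangian.
L = 3.2418 + 2*18.2068 = 39.6554


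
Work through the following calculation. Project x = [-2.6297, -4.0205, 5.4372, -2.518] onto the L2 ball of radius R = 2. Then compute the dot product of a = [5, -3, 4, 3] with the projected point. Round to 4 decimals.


Step 1: Compute ||x|| (intermediates to 6 decimals).
||x|| = sqrt((-2.6297)^2 + (-4.0205)^2 + 5.4372^2 + (-2.518)^2) = 7.680053
Step 2: Project.
Since ||x|| > R, scale = R/||x|| = 2/7.680053 = 0.260415, proj(x) = scale * x
proj(x) = [-0.684813, -1.046999, 1.415928, -0.655725]
Step 3: Dot product.
a^T * proj(x) = 5*(-0.684813) - 3*(-1.046999) + 4*1.415928 + 3*(-0.655725) = 3.4135


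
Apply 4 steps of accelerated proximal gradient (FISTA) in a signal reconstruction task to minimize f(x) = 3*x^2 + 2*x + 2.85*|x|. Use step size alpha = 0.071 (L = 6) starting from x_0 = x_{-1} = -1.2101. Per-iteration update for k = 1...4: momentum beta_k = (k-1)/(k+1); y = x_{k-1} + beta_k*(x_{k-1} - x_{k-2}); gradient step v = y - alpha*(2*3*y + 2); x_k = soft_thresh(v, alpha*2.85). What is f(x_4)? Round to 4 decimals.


FISTA on f(x) = 3*x^2 + 2*x + 2.85*|x|
L = 6, alpha = 0.071
Iteration 1: beta = 0.0, y = -1.2101 + 0.0*(-1.2101 + 1.2101) = -1.2101
  grad(y) = -5.2606, v = y - alpha*grad = -0.8366
  prox(v) = soft_thresh(-0.8366, 0.2024) = -0.6342
Iteration 2: beta = 0.3333, y = -0.6342 + 0.3333*(-0.6342 + 1.2101) = -0.4423
  grad(y) = -0.6538, v = y - alpha*grad = -0.3959
  prox(v) = soft_thresh(-0.3959, 0.2024) = -0.1935
Iteration 3: beta = 0.5, y = -0.1935 + 0.5*(-0.1935 + 0.6342) = 0.0268
  grad(y) = 2.161, v = y - alpha*grad = -0.1266
  prox(v) = soft_thresh(-0.1266, 0.2024) = 0.0
Iteration 4: beta = 0.6, y = 0.0 + 0.6*(0.0 + 0.1935) = 0.1161
  grad(y) = 2.6967, v = y - alpha*grad = -0.0753
  prox(v) = soft_thresh(-0.0753, 0.2024) = 0.0
f(x_4) = 3*0.0^2 + 2*0.0 + 2.85*|0.0| = 0.0


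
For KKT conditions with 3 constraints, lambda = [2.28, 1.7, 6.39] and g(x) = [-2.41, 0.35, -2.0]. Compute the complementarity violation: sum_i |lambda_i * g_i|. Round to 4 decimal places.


KKT complementary slackness check:
lambda_1 * g_1 = 2.28 * -2.41 = -5.4948
lambda_2 * g_2 = 1.7 * 0.35 = 0.595
lambda_3 * g_3 = 6.39 * -2.0 = -12.78
Total violation = 5.4948 + 0.595 + 12.78 = 18.8698


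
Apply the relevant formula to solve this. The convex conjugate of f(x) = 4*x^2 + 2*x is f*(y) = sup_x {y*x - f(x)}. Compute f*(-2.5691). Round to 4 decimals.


f*(y) = sup_x {y*x - a*x^2 - b*x} = sup_x {(y-b)*x - a*x^2}
FOC: (y - b) - 2a*x = 0 => x* = (y - b)/(2a)
x* = (-2.5691 - 2)/(2*4) = -0.5711
f*(-2.5691) = (y-b)^2/(4a) = (-2.5691 - 2)^2/(4*4)
= 20.8767/16 = 1.3048


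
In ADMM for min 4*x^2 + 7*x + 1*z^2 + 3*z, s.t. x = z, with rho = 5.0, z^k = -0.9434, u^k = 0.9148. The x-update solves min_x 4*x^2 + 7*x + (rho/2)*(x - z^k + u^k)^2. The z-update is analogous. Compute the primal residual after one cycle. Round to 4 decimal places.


ADMM iteration with rho = 5.0, z^k = -0.9434, u^k = 0.9148
Step 1: x-update.
Minimize 4*x^2 + 7*x + (5.0/2)*(x + 0.9434 + 0.9148)^2
FOC: (2*4 + 5.0)*x = -7 + 5.0*(-0.9434 - 0.9148)
x^{k+1} = -1.2532
Step 2: z-update.
Minimize 1*z^2 + 3*z + (5.0/2)*(-1.2532 - z + 0.9148)^2
FOC: (2*1 + 5.0)*z = -3 + 5.0*(-1.2532 + 0.9148)
z^{k+1} = -0.6703
Step 3: u-update.
u^{k+1} = 0.9148 - 1.2532 + 0.6703 = 0.3319
Step 4: Primal residual = |-1.2532 + 0.6703| = 0.5829


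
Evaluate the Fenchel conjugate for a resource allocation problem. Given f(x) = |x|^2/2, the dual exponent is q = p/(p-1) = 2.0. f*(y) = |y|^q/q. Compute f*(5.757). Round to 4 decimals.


The conjugate exponent q satisfies 1/p + 1/q = 1.
p = 2, so q = 2/(2 - 1) = 2.0
|y|^q = 5.757^2.0 = 33.143
f*(5.757) = 33.143 / 2.0 = 16.5715
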